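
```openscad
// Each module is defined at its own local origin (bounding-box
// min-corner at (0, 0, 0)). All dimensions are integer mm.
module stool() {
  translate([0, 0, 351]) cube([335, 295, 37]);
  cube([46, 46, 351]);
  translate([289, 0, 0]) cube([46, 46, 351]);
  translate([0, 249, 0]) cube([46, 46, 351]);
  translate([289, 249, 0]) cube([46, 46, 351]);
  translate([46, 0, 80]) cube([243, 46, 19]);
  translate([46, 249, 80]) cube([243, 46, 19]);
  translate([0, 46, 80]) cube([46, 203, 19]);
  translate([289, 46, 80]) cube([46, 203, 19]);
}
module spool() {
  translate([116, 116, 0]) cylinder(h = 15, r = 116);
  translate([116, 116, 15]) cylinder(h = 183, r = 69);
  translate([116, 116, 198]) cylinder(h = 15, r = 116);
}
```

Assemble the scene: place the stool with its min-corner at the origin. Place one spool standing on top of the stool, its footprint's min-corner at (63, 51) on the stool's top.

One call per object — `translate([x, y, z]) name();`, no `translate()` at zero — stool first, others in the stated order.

stool();
translate([63, 51, 388]) spool();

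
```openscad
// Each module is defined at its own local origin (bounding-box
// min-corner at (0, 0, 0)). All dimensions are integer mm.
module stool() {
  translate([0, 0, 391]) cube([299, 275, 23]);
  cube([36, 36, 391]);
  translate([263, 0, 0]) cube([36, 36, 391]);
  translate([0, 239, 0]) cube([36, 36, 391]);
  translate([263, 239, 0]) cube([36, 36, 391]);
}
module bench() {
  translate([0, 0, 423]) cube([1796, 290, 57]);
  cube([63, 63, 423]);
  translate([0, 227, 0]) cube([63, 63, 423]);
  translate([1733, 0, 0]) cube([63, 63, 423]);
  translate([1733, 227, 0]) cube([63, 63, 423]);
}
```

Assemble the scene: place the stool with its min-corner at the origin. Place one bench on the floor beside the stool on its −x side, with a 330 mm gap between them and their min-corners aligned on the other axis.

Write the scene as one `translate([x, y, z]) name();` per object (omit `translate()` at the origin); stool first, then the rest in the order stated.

stool();
translate([-2126, 0, 0]) bench();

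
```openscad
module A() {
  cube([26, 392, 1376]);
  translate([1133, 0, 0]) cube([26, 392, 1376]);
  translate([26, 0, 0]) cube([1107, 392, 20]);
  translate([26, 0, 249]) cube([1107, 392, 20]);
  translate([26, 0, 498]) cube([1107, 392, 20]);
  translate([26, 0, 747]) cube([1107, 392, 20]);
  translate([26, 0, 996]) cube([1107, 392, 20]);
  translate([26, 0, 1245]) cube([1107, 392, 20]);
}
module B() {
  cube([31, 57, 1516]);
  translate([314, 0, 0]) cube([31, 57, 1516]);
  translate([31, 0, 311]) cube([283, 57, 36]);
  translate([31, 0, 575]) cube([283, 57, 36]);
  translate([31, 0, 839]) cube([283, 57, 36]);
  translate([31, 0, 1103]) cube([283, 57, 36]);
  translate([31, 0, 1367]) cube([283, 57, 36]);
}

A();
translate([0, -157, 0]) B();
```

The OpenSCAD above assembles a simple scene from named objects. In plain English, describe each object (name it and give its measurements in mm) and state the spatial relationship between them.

A is an open bookshelf. Two side panels, each 26 mm thick, 392 mm deep and 1376 mm tall, stand 1159 mm apart (outside-to-outside). Between them sit 6 shelves, each 20 mm thick and 392 mm deep, spanning the full gap between the sides. The bottom shelf rests on the floor (its underside at z = 0) and the clear gap between one shelf's top and the next shelf's underside is 229 mm.

B is a straight ladder. Two 31×57 mm vertical rails, 1516 mm tall, stand 345 mm apart (outside-to-outside) with their front faces coplanar on the −y side. 5 rungs, each 57 mm deep and 36 mm tall, span between the inner faces of the rails, front faces flush with the rails. The lowest rung's underside is at z = 311 mm and rungs are spaced 264 mm apart (underside to underside).

The ladder is on the floor beside the bookshelf on its −y side.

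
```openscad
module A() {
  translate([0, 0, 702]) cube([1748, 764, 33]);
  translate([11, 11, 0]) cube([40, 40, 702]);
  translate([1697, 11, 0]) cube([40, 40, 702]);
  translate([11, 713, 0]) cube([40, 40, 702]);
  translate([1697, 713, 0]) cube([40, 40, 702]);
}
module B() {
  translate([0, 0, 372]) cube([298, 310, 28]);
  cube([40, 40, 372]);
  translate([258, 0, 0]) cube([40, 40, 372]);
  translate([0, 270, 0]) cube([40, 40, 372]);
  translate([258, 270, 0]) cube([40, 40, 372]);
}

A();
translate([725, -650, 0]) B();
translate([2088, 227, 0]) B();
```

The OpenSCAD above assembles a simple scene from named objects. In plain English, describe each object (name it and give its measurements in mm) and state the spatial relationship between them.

A is a rectangular dining table. The top is 1748×764×33 mm with its upper surface at z = 735 mm. It stands on four 40×40 mm square legs, each inset 11 mm from the nearest pair of top edges, running from the floor to the underside of the top.

B is a simple wooden stool: a rectangular seat 298 mm (x) by 310 mm (y), 28 mm thick, top face at z = 400 mm, on four square legs, each 40×40 mm in cross-section. The legs rest on z = 0, each flush with a corner of the seat.

Two stools sit around the table at the −y, +x sides.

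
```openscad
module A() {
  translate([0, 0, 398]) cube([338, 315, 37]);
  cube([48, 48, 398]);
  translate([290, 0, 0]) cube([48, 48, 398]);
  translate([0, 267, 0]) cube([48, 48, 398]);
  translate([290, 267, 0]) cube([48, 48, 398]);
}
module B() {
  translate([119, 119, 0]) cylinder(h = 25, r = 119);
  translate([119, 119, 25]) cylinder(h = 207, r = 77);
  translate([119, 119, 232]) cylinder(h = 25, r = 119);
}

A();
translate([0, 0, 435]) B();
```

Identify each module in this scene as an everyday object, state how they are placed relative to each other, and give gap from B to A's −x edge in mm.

The spool's min-x is at 0; the stool's min-x is 0; gap = 0 mm.

A is a stool. B is a spool. The spool is on top of the stool. The gap from the spool to the stool's −x edge is 0 mm.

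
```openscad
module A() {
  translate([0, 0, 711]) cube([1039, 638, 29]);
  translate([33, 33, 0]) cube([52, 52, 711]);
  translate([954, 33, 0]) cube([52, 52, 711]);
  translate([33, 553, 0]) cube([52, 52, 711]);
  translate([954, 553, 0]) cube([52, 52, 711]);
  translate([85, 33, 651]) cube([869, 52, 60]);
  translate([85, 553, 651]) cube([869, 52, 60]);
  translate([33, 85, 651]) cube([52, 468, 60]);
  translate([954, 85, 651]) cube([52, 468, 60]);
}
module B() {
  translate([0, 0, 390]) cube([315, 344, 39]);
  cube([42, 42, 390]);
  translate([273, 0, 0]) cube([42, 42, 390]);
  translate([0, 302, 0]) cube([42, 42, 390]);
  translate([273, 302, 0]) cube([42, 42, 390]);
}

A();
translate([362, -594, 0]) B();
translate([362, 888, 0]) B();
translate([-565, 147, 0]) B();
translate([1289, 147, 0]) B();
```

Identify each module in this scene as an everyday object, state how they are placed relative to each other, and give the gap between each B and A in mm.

A is a table. B is a stool. Four stools sit around the table at the −y, +y, −x, +x sides. The gap between each stool and the table is 250 mm.

Each stool's nearest face is 250 mm from the table's bounding box.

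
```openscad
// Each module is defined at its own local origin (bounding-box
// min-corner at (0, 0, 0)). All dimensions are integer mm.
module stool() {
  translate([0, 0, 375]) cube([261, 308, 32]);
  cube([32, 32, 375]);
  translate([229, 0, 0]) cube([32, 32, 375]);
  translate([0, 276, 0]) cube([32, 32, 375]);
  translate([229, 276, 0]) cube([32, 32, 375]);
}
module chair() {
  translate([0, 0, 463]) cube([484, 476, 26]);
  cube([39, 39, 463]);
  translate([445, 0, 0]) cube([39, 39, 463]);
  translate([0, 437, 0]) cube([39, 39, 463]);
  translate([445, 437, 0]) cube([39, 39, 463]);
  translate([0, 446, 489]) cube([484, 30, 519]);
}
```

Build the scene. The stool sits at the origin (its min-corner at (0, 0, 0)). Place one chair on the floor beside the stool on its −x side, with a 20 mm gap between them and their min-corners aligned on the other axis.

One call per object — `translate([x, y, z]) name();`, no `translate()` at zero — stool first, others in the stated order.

stool();
translate([-504, 0, 0]) chair();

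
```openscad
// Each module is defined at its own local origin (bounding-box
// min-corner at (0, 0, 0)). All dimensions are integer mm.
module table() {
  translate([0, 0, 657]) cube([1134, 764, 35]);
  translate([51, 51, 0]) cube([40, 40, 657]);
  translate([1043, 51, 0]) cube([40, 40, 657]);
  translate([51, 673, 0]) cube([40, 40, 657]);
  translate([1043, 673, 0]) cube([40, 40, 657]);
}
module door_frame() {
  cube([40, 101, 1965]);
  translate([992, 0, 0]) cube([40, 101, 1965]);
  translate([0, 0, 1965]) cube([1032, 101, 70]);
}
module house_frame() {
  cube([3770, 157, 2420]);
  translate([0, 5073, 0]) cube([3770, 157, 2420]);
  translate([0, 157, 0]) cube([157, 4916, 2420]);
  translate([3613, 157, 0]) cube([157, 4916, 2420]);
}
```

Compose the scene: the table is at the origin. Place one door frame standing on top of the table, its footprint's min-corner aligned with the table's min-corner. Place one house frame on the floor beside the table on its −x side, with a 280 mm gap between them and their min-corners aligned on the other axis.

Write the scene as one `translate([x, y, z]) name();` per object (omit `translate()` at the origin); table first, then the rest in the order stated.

table();
translate([0, 0, 692]) door_frame();
translate([-4050, 0, 0]) house_frame();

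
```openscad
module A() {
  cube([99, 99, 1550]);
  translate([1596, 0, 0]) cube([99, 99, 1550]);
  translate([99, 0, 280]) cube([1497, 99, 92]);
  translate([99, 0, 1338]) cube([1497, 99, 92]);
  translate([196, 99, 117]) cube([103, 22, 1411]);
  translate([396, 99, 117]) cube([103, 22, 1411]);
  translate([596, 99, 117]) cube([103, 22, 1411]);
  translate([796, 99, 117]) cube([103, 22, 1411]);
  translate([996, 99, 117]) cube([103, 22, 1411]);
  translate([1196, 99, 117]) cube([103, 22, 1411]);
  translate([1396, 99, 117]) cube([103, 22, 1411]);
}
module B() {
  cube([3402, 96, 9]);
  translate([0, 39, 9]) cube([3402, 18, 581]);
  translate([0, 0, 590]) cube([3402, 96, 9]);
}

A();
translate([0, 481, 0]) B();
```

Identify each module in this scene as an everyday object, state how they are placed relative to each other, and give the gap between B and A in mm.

The I-beam's nearest face is 360 mm from the fence section's +y face.

A is a fence section. B is an I-beam. The I-beam is on the floor beside the fence section on its +y side. The gap between the I-beam and the fence section is 360 mm.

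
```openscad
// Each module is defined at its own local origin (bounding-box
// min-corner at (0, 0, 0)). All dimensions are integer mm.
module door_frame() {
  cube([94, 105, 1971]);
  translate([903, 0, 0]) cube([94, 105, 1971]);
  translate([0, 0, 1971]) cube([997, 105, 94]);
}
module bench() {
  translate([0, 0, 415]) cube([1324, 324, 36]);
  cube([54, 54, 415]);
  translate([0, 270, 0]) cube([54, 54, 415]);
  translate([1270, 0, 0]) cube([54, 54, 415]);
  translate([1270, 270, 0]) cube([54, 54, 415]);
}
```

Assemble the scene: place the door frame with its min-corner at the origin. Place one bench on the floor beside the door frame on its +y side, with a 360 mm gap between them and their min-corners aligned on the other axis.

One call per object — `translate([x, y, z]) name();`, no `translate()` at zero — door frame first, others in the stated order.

door_frame();
translate([0, 465, 0]) bench();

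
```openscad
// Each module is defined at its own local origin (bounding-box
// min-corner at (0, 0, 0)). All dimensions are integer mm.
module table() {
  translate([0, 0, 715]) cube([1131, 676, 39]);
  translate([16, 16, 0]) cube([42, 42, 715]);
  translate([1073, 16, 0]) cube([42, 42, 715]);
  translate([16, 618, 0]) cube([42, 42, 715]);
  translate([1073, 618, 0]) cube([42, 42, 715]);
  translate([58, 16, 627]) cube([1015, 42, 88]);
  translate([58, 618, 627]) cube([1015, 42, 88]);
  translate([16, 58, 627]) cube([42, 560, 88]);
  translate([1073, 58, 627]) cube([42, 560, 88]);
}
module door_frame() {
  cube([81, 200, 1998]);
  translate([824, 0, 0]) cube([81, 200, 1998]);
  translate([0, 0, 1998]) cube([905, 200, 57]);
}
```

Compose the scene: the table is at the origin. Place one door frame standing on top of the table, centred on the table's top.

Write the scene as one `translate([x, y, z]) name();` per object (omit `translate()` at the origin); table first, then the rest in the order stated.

table();
translate([113, 238, 754]) door_frame();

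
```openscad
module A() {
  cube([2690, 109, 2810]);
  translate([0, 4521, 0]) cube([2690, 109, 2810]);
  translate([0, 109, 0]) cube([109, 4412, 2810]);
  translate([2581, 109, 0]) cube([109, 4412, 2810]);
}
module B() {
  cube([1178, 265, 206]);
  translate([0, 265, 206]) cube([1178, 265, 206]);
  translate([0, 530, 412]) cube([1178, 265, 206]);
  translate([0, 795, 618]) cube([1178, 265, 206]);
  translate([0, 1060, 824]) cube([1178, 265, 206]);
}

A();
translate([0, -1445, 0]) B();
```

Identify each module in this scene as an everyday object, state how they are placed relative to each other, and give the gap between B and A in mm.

A is a house frame. B is a staircase. The staircase is on the floor beside the house frame on its −y side. The gap between the staircase and the house frame is 120 mm.

The staircase's nearest face is 120 mm from the house frame's −y face.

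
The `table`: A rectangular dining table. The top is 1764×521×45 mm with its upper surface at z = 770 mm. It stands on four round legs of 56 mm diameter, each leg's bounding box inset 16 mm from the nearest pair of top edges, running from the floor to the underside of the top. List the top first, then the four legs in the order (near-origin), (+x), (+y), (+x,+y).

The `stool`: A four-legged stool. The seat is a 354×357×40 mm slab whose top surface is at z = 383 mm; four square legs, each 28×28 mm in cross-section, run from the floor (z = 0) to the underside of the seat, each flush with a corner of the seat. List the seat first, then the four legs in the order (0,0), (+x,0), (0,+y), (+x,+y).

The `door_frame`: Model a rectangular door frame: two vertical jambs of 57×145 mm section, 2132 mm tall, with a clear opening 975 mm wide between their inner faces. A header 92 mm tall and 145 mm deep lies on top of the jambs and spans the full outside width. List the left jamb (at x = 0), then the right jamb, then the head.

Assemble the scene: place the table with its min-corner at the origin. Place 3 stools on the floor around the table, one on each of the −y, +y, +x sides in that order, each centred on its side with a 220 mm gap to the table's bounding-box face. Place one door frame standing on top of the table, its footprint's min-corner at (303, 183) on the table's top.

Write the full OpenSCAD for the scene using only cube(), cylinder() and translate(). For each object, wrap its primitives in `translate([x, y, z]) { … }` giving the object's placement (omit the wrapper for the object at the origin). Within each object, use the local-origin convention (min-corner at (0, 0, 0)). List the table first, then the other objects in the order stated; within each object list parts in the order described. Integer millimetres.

translate([0, 0, 725]) cube([1764, 521, 45]);
translate([44, 44, 0]) cylinder(h = 725, r = 28);
translate([1720, 44, 0]) cylinder(h = 725, r = 28);
translate([44, 477, 0]) cylinder(h = 725, r = 28);
translate([1720, 477, 0]) cylinder(h = 725, r = 28);
translate([705, -577, 0]) {
  translate([0, 0, 343]) cube([354, 357, 40]);
  cube([28, 28, 343]);
  translate([326, 0, 0]) cube([28, 28, 343]);
  translate([0, 329, 0]) cube([28, 28, 343]);
  translate([326, 329, 0]) cube([28, 28, 343]);
}
translate([705, 741, 0]) {
  translate([0, 0, 343]) cube([354, 357, 40]);
  cube([28, 28, 343]);
  translate([326, 0, 0]) cube([28, 28, 343]);
  translate([0, 329, 0]) cube([28, 28, 343]);
  translate([326, 329, 0]) cube([28, 28, 343]);
}
translate([1984, 82, 0]) {
  translate([0, 0, 343]) cube([354, 357, 40]);
  cube([28, 28, 343]);
  translate([326, 0, 0]) cube([28, 28, 343]);
  translate([0, 329, 0]) cube([28, 28, 343]);
  translate([326, 329, 0]) cube([28, 28, 343]);
}
translate([303, 183, 770]) {
  cube([57, 145, 2132]);
  translate([1032, 0, 0]) cube([57, 145, 2132]);
  translate([0, 0, 2132]) cube([1089, 145, 92]);
}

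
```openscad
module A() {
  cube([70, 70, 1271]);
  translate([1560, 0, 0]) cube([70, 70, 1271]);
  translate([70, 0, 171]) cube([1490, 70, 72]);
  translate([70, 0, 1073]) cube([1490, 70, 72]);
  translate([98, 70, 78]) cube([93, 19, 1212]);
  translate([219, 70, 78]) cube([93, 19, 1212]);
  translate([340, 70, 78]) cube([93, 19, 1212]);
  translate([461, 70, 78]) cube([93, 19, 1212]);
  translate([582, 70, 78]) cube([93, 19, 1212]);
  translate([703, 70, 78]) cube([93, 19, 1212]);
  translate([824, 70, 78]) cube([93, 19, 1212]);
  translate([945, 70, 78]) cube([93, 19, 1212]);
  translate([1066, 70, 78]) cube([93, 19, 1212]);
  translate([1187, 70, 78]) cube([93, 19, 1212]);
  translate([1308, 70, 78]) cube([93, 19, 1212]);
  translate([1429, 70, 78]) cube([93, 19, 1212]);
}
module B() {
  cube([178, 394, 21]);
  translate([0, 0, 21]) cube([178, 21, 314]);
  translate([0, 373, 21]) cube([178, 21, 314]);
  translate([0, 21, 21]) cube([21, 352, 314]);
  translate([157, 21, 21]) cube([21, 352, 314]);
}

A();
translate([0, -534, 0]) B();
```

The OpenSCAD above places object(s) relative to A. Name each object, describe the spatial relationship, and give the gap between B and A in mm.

A is a fence section. B is an open box. The open box is on the floor beside the fence section on its −y side. The gap between the open box and the fence section is 140 mm.

The open box's nearest face is 140 mm from the fence section's −y face.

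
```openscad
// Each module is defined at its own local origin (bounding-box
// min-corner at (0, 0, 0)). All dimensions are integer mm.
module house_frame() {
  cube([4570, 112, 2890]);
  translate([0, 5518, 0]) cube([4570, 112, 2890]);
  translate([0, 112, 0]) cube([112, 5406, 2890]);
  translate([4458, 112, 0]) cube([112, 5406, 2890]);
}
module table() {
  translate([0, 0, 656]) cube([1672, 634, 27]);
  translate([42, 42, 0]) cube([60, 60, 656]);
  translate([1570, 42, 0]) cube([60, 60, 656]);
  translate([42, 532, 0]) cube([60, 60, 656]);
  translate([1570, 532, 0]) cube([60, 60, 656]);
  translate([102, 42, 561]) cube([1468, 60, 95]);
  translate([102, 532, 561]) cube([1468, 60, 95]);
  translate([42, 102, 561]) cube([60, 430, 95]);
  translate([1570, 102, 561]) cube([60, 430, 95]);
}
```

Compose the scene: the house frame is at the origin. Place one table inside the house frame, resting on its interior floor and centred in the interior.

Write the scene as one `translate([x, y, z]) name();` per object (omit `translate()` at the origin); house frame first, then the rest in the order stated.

house_frame();
translate([1449, 2498, 0]) table();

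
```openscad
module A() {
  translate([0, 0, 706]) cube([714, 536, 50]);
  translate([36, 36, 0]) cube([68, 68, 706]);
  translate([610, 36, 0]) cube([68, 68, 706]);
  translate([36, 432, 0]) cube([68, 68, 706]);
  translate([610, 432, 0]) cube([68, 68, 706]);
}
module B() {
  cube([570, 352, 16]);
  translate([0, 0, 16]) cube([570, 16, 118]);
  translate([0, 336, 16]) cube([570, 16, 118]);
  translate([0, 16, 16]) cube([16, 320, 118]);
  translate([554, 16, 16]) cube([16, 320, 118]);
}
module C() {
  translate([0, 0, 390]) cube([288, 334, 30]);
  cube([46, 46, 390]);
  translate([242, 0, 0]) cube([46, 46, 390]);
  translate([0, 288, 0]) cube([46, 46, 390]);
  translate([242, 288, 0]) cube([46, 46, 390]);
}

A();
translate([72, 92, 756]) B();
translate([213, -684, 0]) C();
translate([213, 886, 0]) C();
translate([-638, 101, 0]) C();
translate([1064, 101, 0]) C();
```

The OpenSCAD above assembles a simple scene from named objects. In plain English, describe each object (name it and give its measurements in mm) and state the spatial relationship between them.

A is a table with a 714×536 mm rectangular top, 50 mm thick, top surface at z = 756 mm, supported by four 68×68 mm square legs, each inset 36 mm from the nearest pair of top edges, running from the floor.

B is an open storage box with external size 570×352×134 mm and wall thickness 16 mm (the base is also 16 mm thick). The base covers the whole footprint; the four walls stand on the base, with the y-facing walls full-width and the x-facing walls fitting between their inner faces.

C is a simple wooden stool: a rectangular seat 288 mm (x) by 334 mm (y), 30 mm thick, top face at z = 420 mm, on four square legs, each 46×46 mm in cross-section. The legs rest on z = 0, each flush with a corner of the seat.

The open box is on top of the table, centred. Four stools sit around the table at the −y, +y, −x, +x sides.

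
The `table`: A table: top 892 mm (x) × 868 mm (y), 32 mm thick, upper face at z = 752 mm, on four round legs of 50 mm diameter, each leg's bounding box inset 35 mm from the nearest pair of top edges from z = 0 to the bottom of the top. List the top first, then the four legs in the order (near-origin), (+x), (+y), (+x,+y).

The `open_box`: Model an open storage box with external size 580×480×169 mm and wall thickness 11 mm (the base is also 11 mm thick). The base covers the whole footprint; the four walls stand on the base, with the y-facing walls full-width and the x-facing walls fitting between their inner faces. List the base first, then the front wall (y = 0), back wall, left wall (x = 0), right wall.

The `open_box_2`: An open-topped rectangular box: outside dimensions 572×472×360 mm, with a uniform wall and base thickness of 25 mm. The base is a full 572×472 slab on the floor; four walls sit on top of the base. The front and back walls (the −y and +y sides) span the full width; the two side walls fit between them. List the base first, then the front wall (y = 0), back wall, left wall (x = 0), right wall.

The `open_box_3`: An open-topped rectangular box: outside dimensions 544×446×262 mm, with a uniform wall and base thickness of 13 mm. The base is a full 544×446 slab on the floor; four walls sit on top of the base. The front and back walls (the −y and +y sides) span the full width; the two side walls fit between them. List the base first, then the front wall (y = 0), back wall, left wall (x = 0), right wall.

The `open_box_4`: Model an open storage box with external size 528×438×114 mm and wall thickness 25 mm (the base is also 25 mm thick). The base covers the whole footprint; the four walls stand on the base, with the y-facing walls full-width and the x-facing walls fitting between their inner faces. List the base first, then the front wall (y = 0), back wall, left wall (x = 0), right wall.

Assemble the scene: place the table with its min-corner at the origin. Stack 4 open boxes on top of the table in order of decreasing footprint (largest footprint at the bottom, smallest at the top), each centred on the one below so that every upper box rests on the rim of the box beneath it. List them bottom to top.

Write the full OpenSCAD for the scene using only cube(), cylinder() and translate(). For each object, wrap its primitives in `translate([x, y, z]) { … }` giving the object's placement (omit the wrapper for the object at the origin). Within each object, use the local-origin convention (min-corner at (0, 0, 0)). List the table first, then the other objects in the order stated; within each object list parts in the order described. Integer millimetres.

translate([0, 0, 720]) cube([892, 868, 32]);
translate([60, 60, 0]) cylinder(h = 720, r = 25);
translate([832, 60, 0]) cylinder(h = 720, r = 25);
translate([60, 808, 0]) cylinder(h = 720, r = 25);
translate([832, 808, 0]) cylinder(h = 720, r = 25);
translate([156, 194, 752]) {
  cube([580, 480, 11]);
  translate([0, 0, 11]) cube([580, 11, 158]);
  translate([0, 469, 11]) cube([580, 11, 158]);
  translate([0, 11, 11]) cube([11, 458, 158]);
  translate([569, 11, 11]) cube([11, 458, 158]);
}
translate([160, 198, 921]) {
  cube([572, 472, 25]);
  translate([0, 0, 25]) cube([572, 25, 335]);
  translate([0, 447, 25]) cube([572, 25, 335]);
  translate([0, 25, 25]) cube([25, 422, 335]);
  translate([547, 25, 25]) cube([25, 422, 335]);
}
translate([174, 211, 1281]) {
  cube([544, 446, 13]);
  translate([0, 0, 13]) cube([544, 13, 249]);
  translate([0, 433, 13]) cube([544, 13, 249]);
  translate([0, 13, 13]) cube([13, 420, 249]);
  translate([531, 13, 13]) cube([13, 420, 249]);
}
translate([182, 215, 1543]) {
  cube([528, 438, 25]);
  translate([0, 0, 25]) cube([528, 25, 89]);
  translate([0, 413, 25]) cube([528, 25, 89]);
  translate([0, 25, 25]) cube([25, 388, 89]);
  translate([503, 25, 25]) cube([25, 388, 89]);
}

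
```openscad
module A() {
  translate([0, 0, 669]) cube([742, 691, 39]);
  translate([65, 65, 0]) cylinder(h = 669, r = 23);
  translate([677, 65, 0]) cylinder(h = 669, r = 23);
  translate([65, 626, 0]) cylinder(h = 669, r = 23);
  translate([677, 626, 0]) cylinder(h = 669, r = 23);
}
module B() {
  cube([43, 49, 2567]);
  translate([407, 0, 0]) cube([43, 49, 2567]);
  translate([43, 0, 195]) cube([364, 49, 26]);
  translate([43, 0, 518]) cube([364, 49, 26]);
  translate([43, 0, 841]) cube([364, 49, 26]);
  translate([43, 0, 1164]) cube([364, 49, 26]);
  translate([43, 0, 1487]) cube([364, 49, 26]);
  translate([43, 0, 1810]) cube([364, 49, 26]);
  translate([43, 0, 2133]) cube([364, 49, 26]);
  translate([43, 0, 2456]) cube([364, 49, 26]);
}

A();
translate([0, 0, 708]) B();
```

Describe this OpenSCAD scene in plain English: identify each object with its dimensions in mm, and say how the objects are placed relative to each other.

A is a table: top 742 mm (x) × 691 mm (y), 39 mm thick, upper face at z = 708 mm, on four round legs of 46 mm diameter, each leg's bounding box inset 42 mm from the nearest pair of top edges, running from z = 0 to the bottom of the top.

B is a wooden ladder with two side rails of 43×49 mm section and 2567 mm height, set 450 mm apart overall. Between them run 8 rectangular rungs (49 mm deep, 26 mm thick), front faces flush with the rails' −y face. The bottom of the first rung is 195 mm above the floor and each subsequent rung is 323 mm higher than the one below.

The ladder is on top of the table.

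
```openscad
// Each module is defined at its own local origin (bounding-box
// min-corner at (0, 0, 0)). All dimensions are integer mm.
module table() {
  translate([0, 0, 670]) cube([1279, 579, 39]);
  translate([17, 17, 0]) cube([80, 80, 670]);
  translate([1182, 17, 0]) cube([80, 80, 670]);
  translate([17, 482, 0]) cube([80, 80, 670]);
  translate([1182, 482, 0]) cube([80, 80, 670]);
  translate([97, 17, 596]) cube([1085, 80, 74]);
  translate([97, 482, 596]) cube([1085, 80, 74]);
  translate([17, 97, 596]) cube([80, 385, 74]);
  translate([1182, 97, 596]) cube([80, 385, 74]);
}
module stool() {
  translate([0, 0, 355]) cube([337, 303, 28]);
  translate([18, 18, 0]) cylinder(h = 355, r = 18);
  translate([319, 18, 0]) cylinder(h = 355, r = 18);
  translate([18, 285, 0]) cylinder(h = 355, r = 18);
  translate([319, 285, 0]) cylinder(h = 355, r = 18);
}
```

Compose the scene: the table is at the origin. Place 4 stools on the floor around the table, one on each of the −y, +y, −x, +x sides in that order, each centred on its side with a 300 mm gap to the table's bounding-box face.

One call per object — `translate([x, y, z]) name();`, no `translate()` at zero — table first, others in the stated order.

table();
translate([471, -603, 0]) stool();
translate([471, 879, 0]) stool();
translate([-637, 138, 0]) stool();
translate([1579, 138, 0]) stool();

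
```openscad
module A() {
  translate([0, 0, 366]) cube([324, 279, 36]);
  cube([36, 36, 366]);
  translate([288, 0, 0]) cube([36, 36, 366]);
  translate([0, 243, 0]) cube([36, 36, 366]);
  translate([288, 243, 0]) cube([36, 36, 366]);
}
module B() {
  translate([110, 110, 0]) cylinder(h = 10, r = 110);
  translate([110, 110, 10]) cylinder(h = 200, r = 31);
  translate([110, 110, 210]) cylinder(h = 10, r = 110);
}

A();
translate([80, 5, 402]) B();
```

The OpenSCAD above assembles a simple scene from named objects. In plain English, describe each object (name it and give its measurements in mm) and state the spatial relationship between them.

A is a simple wooden stool: a rectangular seat 324 mm (x) by 279 mm (y), 36 mm thick, top face at z = 402 mm, on four square legs, each 36×36 mm in cross-section. The legs rest on z = 0, each flush with a corner of the seat.

B is a spool: two coaxial disc flanges of radius 110 mm and thickness 10 mm, joined by a core cylinder of radius 31 mm and height 200 mm. The lower flange rests on z = 0 and the three cylinders share a vertical axis.

The spool is on top of the stool.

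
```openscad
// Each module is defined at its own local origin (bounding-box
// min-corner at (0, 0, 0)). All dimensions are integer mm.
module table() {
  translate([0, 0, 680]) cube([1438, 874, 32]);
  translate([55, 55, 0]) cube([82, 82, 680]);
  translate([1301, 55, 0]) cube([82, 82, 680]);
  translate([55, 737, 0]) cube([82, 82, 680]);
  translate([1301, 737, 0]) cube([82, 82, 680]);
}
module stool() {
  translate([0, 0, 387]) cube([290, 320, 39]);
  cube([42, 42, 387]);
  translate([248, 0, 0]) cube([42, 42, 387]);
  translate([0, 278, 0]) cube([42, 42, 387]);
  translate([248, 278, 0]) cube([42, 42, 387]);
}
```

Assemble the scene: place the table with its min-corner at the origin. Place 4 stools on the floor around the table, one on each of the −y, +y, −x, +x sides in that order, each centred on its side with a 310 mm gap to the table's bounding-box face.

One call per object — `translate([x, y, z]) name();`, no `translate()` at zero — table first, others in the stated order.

table();
translate([574, -630, 0]) stool();
translate([574, 1184, 0]) stool();
translate([-600, 277, 0]) stool();
translate([1748, 277, 0]) stool();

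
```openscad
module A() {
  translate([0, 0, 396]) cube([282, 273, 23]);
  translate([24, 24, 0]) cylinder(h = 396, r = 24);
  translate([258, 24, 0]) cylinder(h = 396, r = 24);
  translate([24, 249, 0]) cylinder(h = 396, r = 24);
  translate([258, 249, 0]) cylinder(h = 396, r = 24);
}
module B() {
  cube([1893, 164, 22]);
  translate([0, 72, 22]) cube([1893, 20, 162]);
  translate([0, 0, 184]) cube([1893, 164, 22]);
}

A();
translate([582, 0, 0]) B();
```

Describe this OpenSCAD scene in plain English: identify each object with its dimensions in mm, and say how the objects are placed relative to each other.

A is a four-legged stool. The seat is 282×273 mm, 23 mm thick, top at z = 419 mm. It stands on four round legs, each 48 mm in diameter, from z = 0 to the seat underside, each leg's axis is inset half a diameter from the nearest pair of seat edges (so the leg's bounding box is flush with the corner).

B is an I-beam lying along x, 1893 mm long. Overall section height 206 mm. Two flanges 164 mm wide (y) and 22 mm thick, one on the floor and one at the top; a web 20 mm thick runs between them, centred on the flange width.

The I-beam is on the floor beside the stool on its +x side.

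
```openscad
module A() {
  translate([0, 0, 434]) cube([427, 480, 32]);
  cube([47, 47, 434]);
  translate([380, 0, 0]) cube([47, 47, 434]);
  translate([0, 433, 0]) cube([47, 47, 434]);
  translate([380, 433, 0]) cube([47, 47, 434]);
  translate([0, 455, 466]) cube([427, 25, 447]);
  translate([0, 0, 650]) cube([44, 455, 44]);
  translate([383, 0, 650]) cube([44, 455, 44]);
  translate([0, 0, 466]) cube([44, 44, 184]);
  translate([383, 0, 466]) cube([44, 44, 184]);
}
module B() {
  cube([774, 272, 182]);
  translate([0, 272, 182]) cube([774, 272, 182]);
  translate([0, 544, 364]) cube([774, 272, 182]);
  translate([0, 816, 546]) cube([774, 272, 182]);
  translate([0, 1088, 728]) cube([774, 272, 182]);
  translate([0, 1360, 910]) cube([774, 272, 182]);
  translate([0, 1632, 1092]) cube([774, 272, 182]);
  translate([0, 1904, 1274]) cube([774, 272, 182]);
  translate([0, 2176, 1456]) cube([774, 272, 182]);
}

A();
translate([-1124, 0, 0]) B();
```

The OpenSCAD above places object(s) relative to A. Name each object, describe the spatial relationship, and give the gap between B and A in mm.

A is a chair. B is a staircase. The staircase is on the floor beside the chair on its −x side. The gap between the staircase and the chair is 350 mm.

The staircase's nearest face is 350 mm from the chair's −x face.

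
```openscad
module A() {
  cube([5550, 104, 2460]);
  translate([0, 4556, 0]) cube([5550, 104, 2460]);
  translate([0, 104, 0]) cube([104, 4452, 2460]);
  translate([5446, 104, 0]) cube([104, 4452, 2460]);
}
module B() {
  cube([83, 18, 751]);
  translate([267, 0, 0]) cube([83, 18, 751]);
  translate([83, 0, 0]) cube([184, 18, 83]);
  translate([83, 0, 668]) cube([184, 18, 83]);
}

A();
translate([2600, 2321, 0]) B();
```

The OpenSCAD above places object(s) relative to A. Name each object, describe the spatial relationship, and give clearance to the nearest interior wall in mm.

Clearances: x = 2496, y = 2217; minimum 2217 mm.

A is a house frame. B is a picture frame. The picture frame sits inside the house frame, centred. The clearance to the nearest interior wall is 2217 mm.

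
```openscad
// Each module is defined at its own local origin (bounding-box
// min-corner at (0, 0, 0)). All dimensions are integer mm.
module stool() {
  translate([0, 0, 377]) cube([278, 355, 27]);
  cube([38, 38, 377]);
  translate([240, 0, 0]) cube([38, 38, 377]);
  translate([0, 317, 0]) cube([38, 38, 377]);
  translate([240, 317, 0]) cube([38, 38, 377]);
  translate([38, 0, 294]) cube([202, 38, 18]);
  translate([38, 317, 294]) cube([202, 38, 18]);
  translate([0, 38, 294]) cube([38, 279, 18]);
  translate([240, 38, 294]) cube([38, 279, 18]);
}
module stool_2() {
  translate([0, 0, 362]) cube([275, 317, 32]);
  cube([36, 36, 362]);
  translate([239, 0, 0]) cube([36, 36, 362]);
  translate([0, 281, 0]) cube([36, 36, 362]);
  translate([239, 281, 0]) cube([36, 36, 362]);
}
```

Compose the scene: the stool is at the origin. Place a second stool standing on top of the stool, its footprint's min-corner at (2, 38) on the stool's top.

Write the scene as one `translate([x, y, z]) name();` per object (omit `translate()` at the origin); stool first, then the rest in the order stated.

stool();
translate([2, 38, 404]) stool_2();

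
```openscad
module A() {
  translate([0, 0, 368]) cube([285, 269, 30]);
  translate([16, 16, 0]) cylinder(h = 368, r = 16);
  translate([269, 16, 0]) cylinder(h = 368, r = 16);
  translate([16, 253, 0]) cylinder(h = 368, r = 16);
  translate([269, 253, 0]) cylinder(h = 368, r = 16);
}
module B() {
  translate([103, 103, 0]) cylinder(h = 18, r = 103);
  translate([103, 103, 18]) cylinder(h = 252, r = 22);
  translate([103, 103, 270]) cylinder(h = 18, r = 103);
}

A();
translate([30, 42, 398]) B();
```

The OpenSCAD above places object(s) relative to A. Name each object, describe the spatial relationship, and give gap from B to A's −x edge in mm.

The spool's min-x is at 30; the stool's min-x is 0; gap = 30 mm.

A is a stool. B is a spool. The spool is on top of the stool. The gap from the spool to the stool's −x edge is 30 mm.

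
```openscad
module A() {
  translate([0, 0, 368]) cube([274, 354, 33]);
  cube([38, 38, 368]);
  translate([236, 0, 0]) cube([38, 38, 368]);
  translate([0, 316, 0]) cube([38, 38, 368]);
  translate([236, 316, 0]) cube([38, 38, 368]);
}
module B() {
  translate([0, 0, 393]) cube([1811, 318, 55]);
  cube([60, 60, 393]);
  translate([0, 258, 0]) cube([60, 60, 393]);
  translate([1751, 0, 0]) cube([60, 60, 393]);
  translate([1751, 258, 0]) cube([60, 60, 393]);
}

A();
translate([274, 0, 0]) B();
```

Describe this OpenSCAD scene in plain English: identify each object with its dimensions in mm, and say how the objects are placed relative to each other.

A is a four-legged stool. The seat is a 274×354×33 mm slab whose top surface is at z = 401 mm; four square legs, each 38×38 mm in cross-section, run from the floor (z = 0) to the underside of the seat, each flush with a corner of the seat.

B is a bench: a 1811×318 mm seat slab, 55 mm thick, top at z = 448 mm, on four 60×60 mm square legs flush with the seat corners and standing on z = 0.

The bench is against the stool's +x side, with their −y faces flush.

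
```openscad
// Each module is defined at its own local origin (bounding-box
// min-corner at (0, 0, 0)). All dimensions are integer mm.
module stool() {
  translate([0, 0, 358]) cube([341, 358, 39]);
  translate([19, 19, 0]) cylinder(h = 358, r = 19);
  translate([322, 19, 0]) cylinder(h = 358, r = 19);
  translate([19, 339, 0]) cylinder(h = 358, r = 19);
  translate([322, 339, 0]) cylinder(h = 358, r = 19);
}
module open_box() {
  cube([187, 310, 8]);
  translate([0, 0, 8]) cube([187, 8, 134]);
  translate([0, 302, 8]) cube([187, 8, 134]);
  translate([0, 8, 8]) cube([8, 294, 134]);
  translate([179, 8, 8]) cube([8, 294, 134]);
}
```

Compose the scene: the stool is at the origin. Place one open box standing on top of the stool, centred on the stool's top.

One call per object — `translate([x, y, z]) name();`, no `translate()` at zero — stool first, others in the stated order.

stool();
translate([77, 24, 397]) open_box();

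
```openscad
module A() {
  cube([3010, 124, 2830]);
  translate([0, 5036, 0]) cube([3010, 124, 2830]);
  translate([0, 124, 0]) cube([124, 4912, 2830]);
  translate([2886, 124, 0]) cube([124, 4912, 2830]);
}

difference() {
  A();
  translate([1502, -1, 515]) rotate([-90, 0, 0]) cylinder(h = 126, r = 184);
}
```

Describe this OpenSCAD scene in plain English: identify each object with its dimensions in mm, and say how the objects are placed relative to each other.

A is a box-shaped house frame (walls only): outside footprint 3010×5160 mm, wall height 2830 mm, wall thickness 124 mm. The two y-facing walls run the full x-width; the two x-facing walls fit between the inner faces of the y-facing walls.

The house frame has a circular hole of radius 184 mm through its front wall, centred at (x = 1502, z = 515).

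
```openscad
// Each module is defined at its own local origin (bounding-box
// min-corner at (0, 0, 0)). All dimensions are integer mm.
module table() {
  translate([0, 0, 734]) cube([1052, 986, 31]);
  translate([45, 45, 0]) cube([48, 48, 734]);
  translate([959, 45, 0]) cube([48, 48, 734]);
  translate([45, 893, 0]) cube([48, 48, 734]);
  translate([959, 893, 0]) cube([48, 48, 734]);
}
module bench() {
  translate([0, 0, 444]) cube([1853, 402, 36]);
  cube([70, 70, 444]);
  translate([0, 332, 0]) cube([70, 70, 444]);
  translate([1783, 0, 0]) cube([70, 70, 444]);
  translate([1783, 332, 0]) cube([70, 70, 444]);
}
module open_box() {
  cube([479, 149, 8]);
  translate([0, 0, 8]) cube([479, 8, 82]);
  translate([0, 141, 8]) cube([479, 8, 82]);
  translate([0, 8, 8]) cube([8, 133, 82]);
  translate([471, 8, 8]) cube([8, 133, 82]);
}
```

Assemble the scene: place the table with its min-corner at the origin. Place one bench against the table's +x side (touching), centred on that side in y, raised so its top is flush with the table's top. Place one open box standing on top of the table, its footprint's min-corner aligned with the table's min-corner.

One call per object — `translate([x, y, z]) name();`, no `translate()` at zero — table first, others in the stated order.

table();
translate([1052, 292, 285]) bench();
translate([0, 0, 765]) open_box();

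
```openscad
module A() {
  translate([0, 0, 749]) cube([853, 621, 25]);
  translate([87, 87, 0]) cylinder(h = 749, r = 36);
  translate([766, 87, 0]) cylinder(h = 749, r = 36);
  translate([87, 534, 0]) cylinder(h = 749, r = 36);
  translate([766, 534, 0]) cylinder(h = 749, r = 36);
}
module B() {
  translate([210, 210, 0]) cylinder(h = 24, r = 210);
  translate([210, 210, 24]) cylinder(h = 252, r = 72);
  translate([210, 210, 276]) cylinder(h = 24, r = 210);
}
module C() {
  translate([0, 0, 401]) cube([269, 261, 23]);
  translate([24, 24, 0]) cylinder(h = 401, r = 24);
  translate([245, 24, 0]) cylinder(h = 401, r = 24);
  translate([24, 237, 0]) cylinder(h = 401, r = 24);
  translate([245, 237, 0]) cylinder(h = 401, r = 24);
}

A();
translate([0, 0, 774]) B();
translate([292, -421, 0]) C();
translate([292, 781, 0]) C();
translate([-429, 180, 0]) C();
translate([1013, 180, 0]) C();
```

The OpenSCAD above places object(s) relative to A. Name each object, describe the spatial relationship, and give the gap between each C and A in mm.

A is a table. B is a spool. C is a stool. The spool is on top of the table. Four stools sit around the table at the −y, +y, −x, +x sides. The gap between each stool and the table is 160 mm.

Each stool's nearest face is 160 mm from the table's bounding box.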